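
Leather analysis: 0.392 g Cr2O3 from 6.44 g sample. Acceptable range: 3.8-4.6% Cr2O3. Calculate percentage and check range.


Cr2O3% = 0.392 / 6.44 x 100 = 6.09%
Acceptable range: 3.8 to 4.6%
Within range: No


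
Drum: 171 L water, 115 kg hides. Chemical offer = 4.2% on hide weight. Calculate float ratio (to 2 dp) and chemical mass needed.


Float ratio = 171 / 115 = 1.49
Chemical = 115 x 4.2 / 100 = 4.83 kg


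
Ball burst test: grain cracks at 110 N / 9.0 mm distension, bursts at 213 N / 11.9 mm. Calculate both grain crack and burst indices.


Crack index = 12.2 N/mm
Burst index = 17.9 N/mm


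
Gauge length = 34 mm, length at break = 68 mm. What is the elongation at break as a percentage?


Extension = 68 - 34 = 34 mm
Elongation = 34 / 34 x 100 = 100.0%


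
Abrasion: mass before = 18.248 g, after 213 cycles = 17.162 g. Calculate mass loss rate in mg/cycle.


5.099 mg/cycle


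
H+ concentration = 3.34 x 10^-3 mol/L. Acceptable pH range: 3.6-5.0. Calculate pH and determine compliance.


pH = -log10(3.34 x 10^-3) = 2.48
Range: 3.6 to 5.0
Compliant: No


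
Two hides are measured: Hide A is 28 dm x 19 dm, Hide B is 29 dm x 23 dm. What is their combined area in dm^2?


1199 dm^2

Hide A area = 28 x 19 = 532 dm^2
Hide B area = 29 x 23 = 667 dm^2
Total = 532 + 667 = 1199 dm^2


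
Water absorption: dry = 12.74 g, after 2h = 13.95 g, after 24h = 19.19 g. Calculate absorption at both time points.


WA (2h) = (13.95 - 12.74) / 12.74 x 100 = 9.5%
WA (24h) = (19.19 - 12.74) / 12.74 x 100 = 50.6%


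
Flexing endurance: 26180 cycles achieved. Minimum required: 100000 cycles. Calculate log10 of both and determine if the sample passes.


Achieved: log10 = 4.42
Required: log10 = 5.00
Passes: No

log10(26180) = 4.42
log10(100000) = 5.00
Passes: No


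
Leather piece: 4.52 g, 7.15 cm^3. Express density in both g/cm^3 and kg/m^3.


Density = 4.52 / 7.15 = 0.632 g/cm^3
Convert: 0.632 x 1000 = 632 kg/m^3


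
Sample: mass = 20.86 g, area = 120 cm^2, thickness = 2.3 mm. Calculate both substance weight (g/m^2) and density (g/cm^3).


SW = 20.86 / 120 x 10000 = 1738.3 g/m^2
Volume = 120 x 2.3 / 10 = 27.60 cm^3
Density = 20.86 / 27.60 = 0.756 g/cm^3


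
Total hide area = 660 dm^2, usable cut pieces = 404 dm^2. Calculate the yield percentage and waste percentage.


Yield = 61.2%
Waste = 38.8%


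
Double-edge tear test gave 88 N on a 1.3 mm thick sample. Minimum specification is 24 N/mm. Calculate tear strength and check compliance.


Tear strength = 67.7 N/mm
Compliant: Yes


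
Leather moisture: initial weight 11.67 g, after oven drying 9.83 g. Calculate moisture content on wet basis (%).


15.8%

Moisture = 11.67 - 9.83 = 1.84 g
MC = 1.84 / 11.67 x 100 = 15.8%


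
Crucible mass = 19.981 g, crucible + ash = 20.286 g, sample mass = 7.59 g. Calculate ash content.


Ash mass = 20.286 - 19.981 = 0.305 g
Ash% = 0.305 / 7.59 x 100 = 4.02%


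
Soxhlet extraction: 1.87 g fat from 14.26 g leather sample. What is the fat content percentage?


13.1%

Fat content = 1.87 / 14.26 x 100
Fat = 13.1%


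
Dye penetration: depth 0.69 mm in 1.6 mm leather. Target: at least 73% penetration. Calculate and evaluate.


Penetration = 0.69 / 1.6 x 100 = 43.1%
Target: 73%
Meets target: No


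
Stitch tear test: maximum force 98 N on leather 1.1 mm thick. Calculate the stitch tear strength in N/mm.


89.1 N/mm


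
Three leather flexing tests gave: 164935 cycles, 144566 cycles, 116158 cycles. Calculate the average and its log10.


Average = (164935 + 144566 + 116158) / 3 = 141886 cycles
log10(141886) = 5.15


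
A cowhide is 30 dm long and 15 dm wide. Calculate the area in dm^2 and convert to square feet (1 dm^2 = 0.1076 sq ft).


450 dm^2
48.42 sq ft


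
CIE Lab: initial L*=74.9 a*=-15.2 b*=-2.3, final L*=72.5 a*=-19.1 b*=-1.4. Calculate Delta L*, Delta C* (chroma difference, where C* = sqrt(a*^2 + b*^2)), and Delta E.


Delta L* = 72.5 - 74.9 = -2.4
C1* = sqrt((-15.2)^2 + (-2.3)^2) = 15.373
C2* = sqrt((-19.1)^2 + (-1.4)^2) = 19.151
Delta C* = 19.151 - 15.373 = 3.78
Delta E = sqrt((-2.4)^2 + (-3.9)^2 + (0.9)^2) = 4.67


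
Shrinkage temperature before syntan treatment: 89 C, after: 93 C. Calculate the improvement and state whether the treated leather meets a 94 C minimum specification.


Improvement = 4 C
Meets 94 C spec: No


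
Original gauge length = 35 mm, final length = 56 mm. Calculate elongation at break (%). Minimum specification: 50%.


Extension = 56 - 35 = 21 mm
Elongation = 21 / 35 x 100 = 60.0%
Minimum required: 50%
Meets specification: Yes


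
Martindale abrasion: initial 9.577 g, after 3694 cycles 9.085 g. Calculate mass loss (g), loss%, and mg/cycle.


Loss = 9.577 - 9.085 = 0.492 g
Loss% = 0.492 / 9.577 x 100 = 5.14%
Rate = 0.492 / 3694 x 1000 = 0.133 mg/cycle


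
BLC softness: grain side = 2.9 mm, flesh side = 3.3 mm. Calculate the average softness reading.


3.10 mm

Average = (2.9 + 3.3) / 2
Average = 3.10 mm


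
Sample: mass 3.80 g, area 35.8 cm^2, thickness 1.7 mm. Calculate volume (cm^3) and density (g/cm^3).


Thickness in cm = 1.7 / 10 = 0.17 cm
Volume = 35.8 x 0.17 = 6.086 cm^3
Density = 3.80 / 6.086 = 0.624 g/cm^3


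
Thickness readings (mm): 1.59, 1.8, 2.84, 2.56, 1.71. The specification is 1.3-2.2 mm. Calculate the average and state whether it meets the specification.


Average = 2.10 mm
Within specification: Yes


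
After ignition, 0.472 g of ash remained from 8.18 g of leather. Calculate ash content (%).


Ash% = 0.472 / 8.18 x 100
Ash% = 5.77%


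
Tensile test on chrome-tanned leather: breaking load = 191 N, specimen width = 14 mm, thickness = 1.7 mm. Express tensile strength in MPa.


Cross-section = 14 x 1.7 = 23.8 mm^2
TS = 191 / 23.8 = 8.03 MPa
(1 N/mm^2 = 1 MPa)


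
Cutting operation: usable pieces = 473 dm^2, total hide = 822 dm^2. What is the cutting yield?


57.5%

Yield = usable / total x 100
Yield = 473 / 822 x 100 = 57.5%


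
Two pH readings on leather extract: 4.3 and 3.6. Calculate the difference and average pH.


Difference = |4.3 - 3.6| = 0.7
Average = (4.3 + 3.6) / 2 = 3.95


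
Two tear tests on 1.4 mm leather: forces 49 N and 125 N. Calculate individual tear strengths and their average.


Tear 1 = 35.0 N/mm
Tear 2 = 89.3 N/mm
Average = 62.2 N/mm


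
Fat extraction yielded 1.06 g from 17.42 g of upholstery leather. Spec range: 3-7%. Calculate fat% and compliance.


Fat content = 6.1%
Compliant: Yes

Fat% = 1.06 / 17.42 x 100 = 6.1%
Spec range: 3-7%
Compliant: Yes


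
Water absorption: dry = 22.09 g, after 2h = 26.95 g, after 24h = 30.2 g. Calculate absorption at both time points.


WA (2h) = (26.95 - 22.09) / 22.09 x 100 = 22.0%
WA (24h) = (30.2 - 22.09) / 22.09 x 100 = 36.7%


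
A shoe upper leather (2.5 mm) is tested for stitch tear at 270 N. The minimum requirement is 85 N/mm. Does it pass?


STS = 270 / 2.5 = 108.0 N/mm
Minimum required: 85 N/mm
Passes: Yes


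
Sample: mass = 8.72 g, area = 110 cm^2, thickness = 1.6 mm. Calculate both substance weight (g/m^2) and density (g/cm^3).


Substance weight = 792.7 g/m^2
Density = 0.495 g/cm^3

SW = 8.72 / 110 x 10000 = 792.7 g/m^2
Volume = 110 x 1.6 / 10 = 17.60 cm^3
Density = 8.72 / 17.60 = 0.495 g/cm^3


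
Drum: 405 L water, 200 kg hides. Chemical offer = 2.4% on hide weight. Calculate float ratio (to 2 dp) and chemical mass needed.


Float ratio = 2.03
Chemical needed = 4.8 kg

Float ratio = 405 / 200 = 2.03
Chemical = 200 x 2.4 / 100 = 4.8 kg


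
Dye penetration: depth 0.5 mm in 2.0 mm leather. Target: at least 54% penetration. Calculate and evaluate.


Penetration = 0.5 / 2.0 x 100 = 25.0%
Target: 54%
Meets target: No


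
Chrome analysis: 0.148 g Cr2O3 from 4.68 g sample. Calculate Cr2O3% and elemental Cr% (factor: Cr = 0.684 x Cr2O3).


Cr2O3 = 3.16%
Cr = 2.16%

Cr2O3% = 0.148 / 4.68 x 100 = 3.16%
Cr% = 3.16 x 0.684 = 2.16%


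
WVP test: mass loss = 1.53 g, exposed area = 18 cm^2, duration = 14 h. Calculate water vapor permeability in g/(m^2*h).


WVP = mass_loss / (area x time) x 10000
WVP = 1.53 / (18 x 14) x 10000
WVP = 1.53 / 252 x 10000 = 60.71 g/(m^2*h)


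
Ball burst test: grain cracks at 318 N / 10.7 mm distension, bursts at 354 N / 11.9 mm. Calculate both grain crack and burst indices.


Crack index = 318 / 10.7 = 29.7 N/mm
Burst index = 354 / 11.9 = 29.7 N/mm


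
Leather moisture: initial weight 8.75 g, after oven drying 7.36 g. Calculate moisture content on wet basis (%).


Moisture = 8.75 - 7.36 = 1.39 g
MC = 1.39 / 8.75 x 100 = 15.9%


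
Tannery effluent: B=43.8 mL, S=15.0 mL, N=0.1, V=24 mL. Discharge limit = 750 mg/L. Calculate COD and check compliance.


COD = (43.8 - 15.0) x 0.1 x 8000 / 24 = 960.0 mg/L
Limit: 750 mg/L
Compliant: No


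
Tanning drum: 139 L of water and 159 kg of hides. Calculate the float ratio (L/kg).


0.9

Float ratio = water / hide weight
Ratio = 139 / 159 = 0.9


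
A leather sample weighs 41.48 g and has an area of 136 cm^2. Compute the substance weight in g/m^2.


Substance weight = mass / area x 10000
SW = 41.48 / 136 x 10000
SW = 3050.0 g/m^2


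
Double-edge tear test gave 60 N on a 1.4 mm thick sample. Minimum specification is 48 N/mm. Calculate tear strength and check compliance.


Tear strength = 42.9 N/mm
Compliant: No

Tear strength = 60 / 1.4 = 42.9 N/mm
Required minimum = 48 N/mm
Compliant: No


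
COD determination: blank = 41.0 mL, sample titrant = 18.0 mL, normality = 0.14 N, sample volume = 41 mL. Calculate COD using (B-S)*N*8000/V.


COD = (41.0 - 18.0) x 0.14 x 8000 / 41
COD = 23.0 x 0.14 x 8000 / 41
COD = 628.3 mg/L


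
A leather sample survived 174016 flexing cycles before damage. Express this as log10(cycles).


5.24


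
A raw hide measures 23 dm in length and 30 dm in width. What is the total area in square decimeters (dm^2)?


Area = length x width
Area = 23 x 30 = 690 dm^2


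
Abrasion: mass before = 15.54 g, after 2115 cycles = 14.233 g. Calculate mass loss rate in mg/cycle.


0.618 mg/cycle


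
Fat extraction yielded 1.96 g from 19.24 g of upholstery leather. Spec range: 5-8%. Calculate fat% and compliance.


Fat content = 10.2%
Compliant: No

Fat% = 1.96 / 19.24 x 100 = 10.2%
Spec range: 5-8%
Compliant: No


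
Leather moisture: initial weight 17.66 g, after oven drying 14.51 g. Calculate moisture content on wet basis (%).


17.8%


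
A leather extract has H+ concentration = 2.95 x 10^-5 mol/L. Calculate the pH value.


pH = 4.53

pH = -log10[H+]
pH = -log10(2.95 x 10^-5) = 4.53


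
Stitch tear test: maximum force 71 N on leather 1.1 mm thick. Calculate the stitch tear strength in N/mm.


Stitch tear strength = force / thickness
STS = 71 / 1.1 = 64.5 N/mm


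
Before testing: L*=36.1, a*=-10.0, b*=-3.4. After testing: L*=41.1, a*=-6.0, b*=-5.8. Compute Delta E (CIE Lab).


dL = 41.1 - 36.1 = 5.0
da = -6.0 - (-10.0) = 4.0
db = -5.8 - (-3.4) = -2.4
dE = sqrt((5.0)^2 + (4.0)^2 + (-2.4)^2) = 6.84


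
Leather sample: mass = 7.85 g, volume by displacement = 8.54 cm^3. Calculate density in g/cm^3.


Density = mass / volume
Density = 7.85 / 8.54 = 0.919 g/cm^3


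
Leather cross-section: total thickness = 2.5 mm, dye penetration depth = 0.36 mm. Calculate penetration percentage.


Penetration% = 0.36 / 2.5 x 100
Penetration = 14.4%


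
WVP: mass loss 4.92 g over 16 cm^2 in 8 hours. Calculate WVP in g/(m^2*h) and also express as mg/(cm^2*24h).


WVP = 4.92 / (16 x 8) x 10000 = 384.38 g/(m^2*h)
Mass loss in mg = 4.92 x 1000 = 4920 mg
Per cm^2 per 24h in mg: 4920 x 24 / (16 x 8) = 118080 / 128 = 922.50 mg/(cm^2*24h)


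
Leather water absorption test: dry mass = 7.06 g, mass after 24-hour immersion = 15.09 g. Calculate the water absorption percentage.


Water absorbed = 15.09 - 7.06 = 8.03 g
WA% = 8.03 / 7.06 x 100 = 113.7%


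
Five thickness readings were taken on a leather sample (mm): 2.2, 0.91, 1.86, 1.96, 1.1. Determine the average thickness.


1.61 mm

Sum = 2.2 + 0.91 + 1.86 + 1.96 + 1.1 = 8.03
Average = 8.03 / 5 = 1.61 mm


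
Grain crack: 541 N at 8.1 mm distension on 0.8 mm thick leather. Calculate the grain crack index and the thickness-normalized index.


Crack index = 541 / 8.1 = 66.8 N/mm
Normalized = 66.8 / 0.8 = 83.5 N/mm per mm


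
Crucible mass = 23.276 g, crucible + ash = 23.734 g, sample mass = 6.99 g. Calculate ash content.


Ash mass = 0.458 g
Ash content = 6.55%

Ash mass = 23.734 - 23.276 = 0.458 g
Ash% = 0.458 / 6.99 x 100 = 6.55%


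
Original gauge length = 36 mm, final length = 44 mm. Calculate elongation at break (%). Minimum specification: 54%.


Elongation = 22.2%
Meets spec: No


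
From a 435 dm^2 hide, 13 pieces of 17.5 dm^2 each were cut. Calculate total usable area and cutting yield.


Total usable = 13 x 17.5 = 227.5 dm^2
Yield = 227.5 / 435 x 100 = 52.3%


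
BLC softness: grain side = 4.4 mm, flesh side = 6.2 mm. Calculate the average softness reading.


5.30 mm

Average = (4.4 + 6.2) / 2
Average = 5.30 mm


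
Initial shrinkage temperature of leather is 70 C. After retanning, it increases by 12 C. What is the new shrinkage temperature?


82 C


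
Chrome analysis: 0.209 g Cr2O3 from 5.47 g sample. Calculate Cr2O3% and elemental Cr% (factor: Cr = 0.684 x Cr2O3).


Cr2O3% = 0.209 / 5.47 x 100 = 3.82%
Cr% = 3.82 x 0.684 = 2.61%


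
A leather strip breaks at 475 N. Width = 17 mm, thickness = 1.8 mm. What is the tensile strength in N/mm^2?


Cross-sectional area = 17 x 1.8 = 30.6 mm^2
Tensile strength = 475 / 30.6 = 15.52 N/mm^2


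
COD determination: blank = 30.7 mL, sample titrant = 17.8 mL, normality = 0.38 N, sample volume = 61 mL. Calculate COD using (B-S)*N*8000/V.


642.9 mg/L

COD = (30.7 - 17.8) x 0.38 x 8000 / 61
COD = 12.9 x 0.38 x 8000 / 61
COD = 642.9 mg/L


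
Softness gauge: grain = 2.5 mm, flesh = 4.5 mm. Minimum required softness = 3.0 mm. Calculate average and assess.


Average = (2.5 + 4.5) / 2 = 3.50 mm
Minimum = 3.0 mm
Meets requirement: Yes


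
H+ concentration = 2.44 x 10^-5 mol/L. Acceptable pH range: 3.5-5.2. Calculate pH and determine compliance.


pH = 4.61
Compliant: Yes

pH = -log10(2.44 x 10^-5) = 4.61
Range: 3.5 to 5.2
Compliant: Yes


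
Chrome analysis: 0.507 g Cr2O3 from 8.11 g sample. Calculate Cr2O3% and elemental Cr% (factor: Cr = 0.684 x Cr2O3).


Cr2O3 = 6.25%
Cr = 4.28%


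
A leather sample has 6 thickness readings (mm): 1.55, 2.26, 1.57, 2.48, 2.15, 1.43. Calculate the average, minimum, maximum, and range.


Sum = 11.44
Average = 11.44 / 6 = 1.91 mm
Minimum = 1.43 mm
Maximum = 2.48 mm
Range = 2.48 - 1.43 = 1.05 mm


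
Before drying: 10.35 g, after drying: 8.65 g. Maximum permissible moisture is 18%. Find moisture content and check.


Moisture content = 16.4%
Acceptable: Yes

MC = (10.35 - 8.65) / 10.35 x 100 = 16.4%
Maximum: 18%
Acceptable: Yes


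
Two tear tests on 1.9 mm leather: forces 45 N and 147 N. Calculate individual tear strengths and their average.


Tear 1 = 45 / 1.9 = 23.7 N/mm
Tear 2 = 147 / 1.9 = 77.4 N/mm
Average = (23.7 + 77.4) / 2 = 50.6 N/mm


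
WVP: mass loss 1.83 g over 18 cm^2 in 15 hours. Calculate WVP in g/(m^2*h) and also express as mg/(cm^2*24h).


WVP = 67.78 g/(m^2*h)
Daily rate = 162.67 mg/(cm^2*24h)


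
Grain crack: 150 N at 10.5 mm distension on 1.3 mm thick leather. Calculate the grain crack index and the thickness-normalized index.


Crack index = 14.3 N/mm
Normalized index = 11.0 N/mm per mm

Crack index = 150 / 10.5 = 14.3 N/mm
Normalized = 14.3 / 1.3 = 11.0 N/mm per mm


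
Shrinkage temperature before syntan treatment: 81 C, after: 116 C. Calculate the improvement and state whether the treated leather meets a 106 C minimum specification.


Improvement = 35 C
Meets 106 C spec: Yes

Improvement = 116 - 81 = 35 C
Spec check: 116 C >= 106 C? Yes


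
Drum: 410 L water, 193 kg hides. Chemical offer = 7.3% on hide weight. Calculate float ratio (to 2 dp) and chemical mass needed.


Float ratio = 410 / 193 = 2.12
Chemical = 193 x 7.3 / 100 = 14.089 kg


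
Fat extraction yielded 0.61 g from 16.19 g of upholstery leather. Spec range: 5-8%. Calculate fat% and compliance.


Fat% = 0.61 / 16.19 x 100 = 3.8%
Spec range: 5-8%
Compliant: No


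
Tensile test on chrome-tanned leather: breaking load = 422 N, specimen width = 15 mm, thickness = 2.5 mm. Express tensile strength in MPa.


Cross-section = 15 x 2.5 = 37.5 mm^2
TS = 422 / 37.5 = 11.25 MPa
(1 N/mm^2 = 1 MPa)


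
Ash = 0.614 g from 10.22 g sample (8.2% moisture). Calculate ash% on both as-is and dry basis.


As-is ash% = 0.614 / 10.22 x 100 = 6.01%
Dry mass = 10.22 x (100 - 8.2) / 100 = 9.38196 g
Dry-basis ash% = 0.614 / 9.38196 x 100 = 6.54%


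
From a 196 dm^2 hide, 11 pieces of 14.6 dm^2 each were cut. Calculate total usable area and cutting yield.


Usable area = 160.6 dm^2
Yield = 81.9%

Total usable = 11 x 14.6 = 160.6 dm^2
Yield = 160.6 / 196 x 100 = 81.9%


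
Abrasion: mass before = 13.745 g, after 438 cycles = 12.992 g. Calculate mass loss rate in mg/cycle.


Mass loss = 13.745 - 12.992 = 0.753 g
Rate = 0.753 / 438 x 1000 = 1.719 mg/cycle


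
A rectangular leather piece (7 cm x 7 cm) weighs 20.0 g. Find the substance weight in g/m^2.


Area = 7 x 7 = 49 cm^2
SW = 20.0 / 49 x 10000 = 4081.6 g/m^2


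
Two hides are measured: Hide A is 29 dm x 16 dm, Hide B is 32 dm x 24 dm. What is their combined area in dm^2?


1232 dm^2

Hide A area = 29 x 16 = 464 dm^2
Hide B area = 32 x 24 = 768 dm^2
Total = 464 + 768 = 1232 dm^2


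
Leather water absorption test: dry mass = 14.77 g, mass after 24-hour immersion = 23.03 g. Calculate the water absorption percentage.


Water absorbed = 23.03 - 14.77 = 8.26 g
WA% = 8.26 / 14.77 x 100 = 55.9%


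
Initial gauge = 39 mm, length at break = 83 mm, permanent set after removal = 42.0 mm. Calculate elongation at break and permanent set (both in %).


Elongation at break = 112.8%
Permanent set = 7.7%

Elongation at break = (83 - 39) / 39 x 100 = 112.8%
Permanent set = (42.0 - 39) / 39 x 100 = 7.7%


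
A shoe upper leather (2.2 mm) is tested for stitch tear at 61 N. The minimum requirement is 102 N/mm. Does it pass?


STS = 27.7 N/mm
Passes: No


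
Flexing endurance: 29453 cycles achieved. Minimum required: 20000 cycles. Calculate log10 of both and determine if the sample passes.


Achieved: log10 = 4.47
Required: log10 = 4.30
Passes: Yes


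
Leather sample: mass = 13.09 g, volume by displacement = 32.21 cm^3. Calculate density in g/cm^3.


Density = mass / volume
Density = 13.09 / 32.21 = 0.406 g/cm^3


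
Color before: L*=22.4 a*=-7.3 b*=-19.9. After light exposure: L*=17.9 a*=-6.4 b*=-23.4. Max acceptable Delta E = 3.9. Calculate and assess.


Delta E = 5.77
Passes: No

dL = -4.5, da = 0.9, db = -3.5
dE = sqrt((-4.5)^2 + (0.9)^2 + (-3.5)^2) = 5.77
Max = 3.9
Passes: No


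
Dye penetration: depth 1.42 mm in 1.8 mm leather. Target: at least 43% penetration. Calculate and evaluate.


Penetration = 78.9%
Meets target: Yes


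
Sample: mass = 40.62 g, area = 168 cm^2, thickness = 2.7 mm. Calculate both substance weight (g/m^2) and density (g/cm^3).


SW = 40.62 / 168 x 10000 = 2417.9 g/m^2
Volume = 168 x 2.7 / 10 = 45.36 cm^3
Density = 40.62 / 45.36 = 0.896 g/cm^3


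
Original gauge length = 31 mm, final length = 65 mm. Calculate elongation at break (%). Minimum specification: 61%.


Elongation = 109.7%
Meets spec: Yes

Extension = 65 - 31 = 34 mm
Elongation = 34 / 31 x 100 = 109.7%
Minimum required: 61%
Meets specification: Yes


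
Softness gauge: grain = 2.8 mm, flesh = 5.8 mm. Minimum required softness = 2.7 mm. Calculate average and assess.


Average softness = 4.30 mm
Meets requirement: Yes


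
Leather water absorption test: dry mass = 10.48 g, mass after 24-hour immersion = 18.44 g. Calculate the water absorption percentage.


Water absorbed = 18.44 - 10.48 = 7.96 g
WA% = 7.96 / 10.48 x 100 = 76.0%


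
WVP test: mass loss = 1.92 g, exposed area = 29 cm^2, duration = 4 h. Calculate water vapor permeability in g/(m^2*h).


165.52 g/(m^2*h)

WVP = mass_loss / (area x time) x 10000
WVP = 1.92 / (29 x 4) x 10000
WVP = 1.92 / 116 x 10000 = 165.52 g/(m^2*h)


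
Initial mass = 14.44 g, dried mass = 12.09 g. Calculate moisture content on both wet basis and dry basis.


Wet basis = 16.3%
Dry basis = 19.4%

Moisture lost = 14.44 - 12.09 = 2.35 g
Wet basis MC = 2.35 / 14.44 x 100 = 16.3%
Dry basis MC = 2.35 / 12.09 x 100 = 19.4%


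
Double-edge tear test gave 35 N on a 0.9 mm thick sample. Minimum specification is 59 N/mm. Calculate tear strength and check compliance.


Tear strength = 38.9 N/mm
Compliant: No

Tear strength = 35 / 0.9 = 38.9 N/mm
Required minimum = 59 N/mm
Compliant: No


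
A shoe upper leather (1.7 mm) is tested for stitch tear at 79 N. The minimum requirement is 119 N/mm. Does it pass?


STS = 46.5 N/mm
Passes: No

STS = 79 / 1.7 = 46.5 N/mm
Minimum required: 119 N/mm
Passes: No


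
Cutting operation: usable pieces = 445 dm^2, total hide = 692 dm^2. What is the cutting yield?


64.3%


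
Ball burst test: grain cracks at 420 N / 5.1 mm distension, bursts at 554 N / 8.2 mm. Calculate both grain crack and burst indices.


Crack index = 82.4 N/mm
Burst index = 67.6 N/mm


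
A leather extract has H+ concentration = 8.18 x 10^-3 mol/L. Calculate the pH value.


pH = -log10[H+]
pH = -log10(8.18 x 10^-3) = 2.09


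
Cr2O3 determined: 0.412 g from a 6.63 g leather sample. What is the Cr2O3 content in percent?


Cr2O3% = 0.412 / 6.63 x 100
Cr2O3% = 6.21%


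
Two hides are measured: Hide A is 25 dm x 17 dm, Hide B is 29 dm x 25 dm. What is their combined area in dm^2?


1150 dm^2

Hide A area = 25 x 17 = 425 dm^2
Hide B area = 29 x 25 = 725 dm^2
Total = 425 + 725 = 1150 dm^2


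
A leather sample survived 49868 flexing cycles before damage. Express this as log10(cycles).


log10(49868) = 4.70


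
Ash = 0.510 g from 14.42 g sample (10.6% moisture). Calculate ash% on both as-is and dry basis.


As-is ash% = 0.510 / 14.42 x 100 = 3.54%
Dry mass = 14.42 x (100 - 10.6) / 100 = 12.89148 g
Dry-basis ash% = 0.510 / 12.89148 x 100 = 3.96%


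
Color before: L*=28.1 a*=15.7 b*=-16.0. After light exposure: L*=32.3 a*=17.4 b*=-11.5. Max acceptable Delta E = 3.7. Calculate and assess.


dL = 4.2, da = 1.7, db = 4.5
dE = sqrt((4.2)^2 + (1.7)^2 + (4.5)^2) = 6.39
Max = 3.7
Passes: No


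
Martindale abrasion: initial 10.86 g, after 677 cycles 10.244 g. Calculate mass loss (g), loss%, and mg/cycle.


Loss = 10.86 - 10.244 = 0.616 g
Loss% = 0.616 / 10.86 x 100 = 5.67%
Rate = 0.616 / 677 x 1000 = 0.910 mg/cycle


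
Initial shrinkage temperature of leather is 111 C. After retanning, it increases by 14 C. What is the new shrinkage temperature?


125 C


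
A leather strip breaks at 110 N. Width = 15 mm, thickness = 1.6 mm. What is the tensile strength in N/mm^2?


4.58 N/mm^2

Cross-sectional area = 15 x 1.6 = 24.0 mm^2
Tensile strength = 110 / 24.0 = 4.58 N/mm^2


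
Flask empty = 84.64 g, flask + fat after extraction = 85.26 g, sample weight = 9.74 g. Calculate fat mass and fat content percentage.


Fat mass = 0.62 g
Fat content = 6.4%

Fat mass = 85.26 - 84.64 = 0.62 g
Fat% = 0.62 / 9.74 x 100 = 6.4%


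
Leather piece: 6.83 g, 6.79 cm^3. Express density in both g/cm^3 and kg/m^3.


1.006 g/cm^3
1006 kg/m^3

Density = 6.83 / 6.79 = 1.006 g/cm^3
Convert: 1.006 x 1000 = 1006 kg/m^3


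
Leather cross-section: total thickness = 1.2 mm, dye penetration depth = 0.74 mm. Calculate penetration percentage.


Penetration% = 0.74 / 1.2 x 100
Penetration = 61.7%


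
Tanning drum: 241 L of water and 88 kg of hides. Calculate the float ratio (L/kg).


Float ratio = water / hide weight
Ratio = 241 / 88 = 2.7


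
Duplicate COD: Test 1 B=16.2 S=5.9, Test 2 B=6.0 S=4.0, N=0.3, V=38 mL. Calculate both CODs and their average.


COD1 = 650.5 mg/L
COD2 = 126.3 mg/L
Average = 388.4 mg/L


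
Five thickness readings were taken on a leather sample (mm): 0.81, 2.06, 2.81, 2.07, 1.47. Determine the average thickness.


1.84 mm

Sum = 0.81 + 2.06 + 2.81 + 2.07 + 1.47 = 9.22
Average = 9.22 / 5 = 1.84 mm


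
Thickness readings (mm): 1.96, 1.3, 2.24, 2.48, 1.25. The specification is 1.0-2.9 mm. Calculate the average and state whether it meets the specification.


Average = 1.85 mm
Within specification: Yes

Sum = 9.23
Average = 9.23 / 5 = 1.85 mm
Specification range: 1.0 to 2.9 mm
Within spec: Yes


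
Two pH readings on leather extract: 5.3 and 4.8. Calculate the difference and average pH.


Difference = |5.3 - 4.8| = 0.5
Average = (5.3 + 4.8) / 2 = 5.05


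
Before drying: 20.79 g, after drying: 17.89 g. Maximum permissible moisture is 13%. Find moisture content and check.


Moisture content = 13.9%
Acceptable: No

MC = (20.79 - 17.89) / 20.79 x 100 = 13.9%
Maximum: 13%
Acceptable: No


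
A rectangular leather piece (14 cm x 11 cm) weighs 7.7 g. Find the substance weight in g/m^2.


Area = 14 x 11 = 154 cm^2
SW = 7.7 / 154 x 10000 = 500.0 g/m^2


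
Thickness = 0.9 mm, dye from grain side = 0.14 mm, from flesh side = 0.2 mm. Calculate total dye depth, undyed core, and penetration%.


Total dyed = 0.14 + 0.2 = 0.34 mm
Undyed core = 0.9 - 0.34 = 0.56 mm
Penetration = 0.34 / 0.9 x 100 = 37.8%


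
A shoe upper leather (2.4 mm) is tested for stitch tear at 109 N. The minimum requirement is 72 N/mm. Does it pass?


STS = 109 / 2.4 = 45.4 N/mm
Minimum required: 72 N/mm
Passes: No


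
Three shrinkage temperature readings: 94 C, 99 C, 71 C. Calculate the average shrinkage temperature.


Average = (94 + 99 + 71) / 3
Average = 264 / 3 = 88.0 C


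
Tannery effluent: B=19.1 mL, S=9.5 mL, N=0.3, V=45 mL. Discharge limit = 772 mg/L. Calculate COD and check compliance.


COD = (19.1 - 9.5) x 0.3 x 8000 / 45 = 512.0 mg/L
Limit: 772 mg/L
Compliant: Yes


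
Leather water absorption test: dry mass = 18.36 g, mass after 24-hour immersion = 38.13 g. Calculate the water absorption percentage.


107.7%

Water absorbed = 38.13 - 18.36 = 19.77 g
WA% = 19.77 / 18.36 x 100 = 107.7%


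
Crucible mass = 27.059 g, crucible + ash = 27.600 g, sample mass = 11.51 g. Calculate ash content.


Ash mass = 27.600 - 27.059 = 0.541 g
Ash% = 0.541 / 11.51 x 100 = 4.70%


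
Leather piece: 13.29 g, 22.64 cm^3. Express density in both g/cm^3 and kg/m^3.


Density = 13.29 / 22.64 = 0.587 g/cm^3
Convert: 0.587 x 1000 = 587 kg/m^3


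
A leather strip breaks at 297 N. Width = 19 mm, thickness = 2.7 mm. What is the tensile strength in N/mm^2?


5.79 N/mm^2

Cross-sectional area = 19 x 2.7 = 51.3 mm^2
Tensile strength = 297 / 51.3 = 5.79 N/mm^2


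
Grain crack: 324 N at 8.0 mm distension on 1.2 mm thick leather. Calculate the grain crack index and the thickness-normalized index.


Crack index = 324 / 8.0 = 40.5 N/mm
Normalized = 40.5 / 1.2 = 33.8 N/mm per mm


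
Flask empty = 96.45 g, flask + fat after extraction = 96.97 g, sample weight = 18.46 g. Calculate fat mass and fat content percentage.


Fat mass = 0.52 g
Fat content = 2.8%

Fat mass = 96.97 - 96.45 = 0.52 g
Fat% = 0.52 / 18.46 x 100 = 2.8%


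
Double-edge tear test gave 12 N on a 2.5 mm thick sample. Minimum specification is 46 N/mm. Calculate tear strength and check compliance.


Tear strength = 4.8 N/mm
Compliant: No

Tear strength = 12 / 2.5 = 4.8 N/mm
Required minimum = 46 N/mm
Compliant: No


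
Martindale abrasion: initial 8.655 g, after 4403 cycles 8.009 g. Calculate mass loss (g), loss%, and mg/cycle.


Loss = 8.655 - 8.009 = 0.646 g
Loss% = 0.646 / 8.655 x 100 = 7.46%
Rate = 0.646 / 4403 x 1000 = 0.147 mg/cycle


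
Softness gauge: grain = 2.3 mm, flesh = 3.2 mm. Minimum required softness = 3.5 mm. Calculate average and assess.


Average = (2.3 + 3.2) / 2 = 2.75 mm
Minimum = 3.5 mm
Meets requirement: No


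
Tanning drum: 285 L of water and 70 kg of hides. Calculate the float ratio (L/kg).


4.1

Float ratio = water / hide weight
Ratio = 285 / 70 = 4.1


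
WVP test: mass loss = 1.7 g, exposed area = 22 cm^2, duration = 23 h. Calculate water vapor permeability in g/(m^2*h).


WVP = mass_loss / (area x time) x 10000
WVP = 1.7 / (22 x 23) x 10000
WVP = 1.7 / 506 x 10000 = 33.60 g/(m^2*h)


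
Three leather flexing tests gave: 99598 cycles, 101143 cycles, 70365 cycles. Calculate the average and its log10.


Average = (99598 + 101143 + 70365) / 3 = 90369 cycles
log10(90369) = 4.96


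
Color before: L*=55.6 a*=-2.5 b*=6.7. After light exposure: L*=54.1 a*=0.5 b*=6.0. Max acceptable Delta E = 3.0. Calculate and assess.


dL = -1.5, da = 3.0, db = -0.7
dE = sqrt((-1.5)^2 + (3.0)^2 + (-0.7)^2) = 3.43
Max = 3.0
Passes: No


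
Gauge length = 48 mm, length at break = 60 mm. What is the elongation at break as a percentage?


Extension = 60 - 48 = 12 mm
Elongation = 12 / 48 x 100 = 25.0%


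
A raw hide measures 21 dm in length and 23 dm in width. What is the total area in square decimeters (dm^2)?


483 dm^2

Area = length x width
Area = 21 x 23 = 483 dm^2


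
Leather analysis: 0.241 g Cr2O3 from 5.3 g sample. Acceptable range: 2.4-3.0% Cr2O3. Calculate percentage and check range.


Cr2O3% = 0.241 / 5.3 x 100 = 4.55%
Acceptable range: 2.4 to 3.0%
Within range: No


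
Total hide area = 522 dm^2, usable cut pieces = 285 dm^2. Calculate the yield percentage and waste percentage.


Yield = 54.6%
Waste = 45.4%

Yield = 285 / 522 x 100 = 54.6%
Waste = 522 - 285 = 237 dm^2
Waste% = 100 - 54.6 = 45.4%


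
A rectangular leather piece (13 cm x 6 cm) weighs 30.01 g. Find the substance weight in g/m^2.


Area = 13 x 6 = 78 cm^2
SW = 30.01 / 78 x 10000 = 3847.4 g/m^2


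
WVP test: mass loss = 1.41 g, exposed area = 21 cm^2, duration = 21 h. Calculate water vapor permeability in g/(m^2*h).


WVP = mass_loss / (area x time) x 10000
WVP = 1.41 / (21 x 21) x 10000
WVP = 1.41 / 441 x 10000 = 31.97 g/(m^2*h)


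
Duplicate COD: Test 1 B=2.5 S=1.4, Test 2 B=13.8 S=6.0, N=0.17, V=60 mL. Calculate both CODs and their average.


COD1 = (2.5 - 1.4) x 0.17 x 8000 / 60 = 24.9 mg/L
COD2 = (13.8 - 6.0) x 0.17 x 8000 / 60 = 176.8 mg/L
Average = (24.9 + 176.8) / 2 = 100.9 mg/L


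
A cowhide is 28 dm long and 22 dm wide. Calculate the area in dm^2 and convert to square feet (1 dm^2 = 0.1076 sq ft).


616 dm^2
66.28 sq ft

Area = 28 x 22 = 616 dm^2
Conversion: 616 x 0.1076 = 66.28 sq ft


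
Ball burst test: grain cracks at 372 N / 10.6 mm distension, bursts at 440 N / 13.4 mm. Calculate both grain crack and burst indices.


Crack index = 35.1 N/mm
Burst index = 32.8 N/mm

Crack index = 372 / 10.6 = 35.1 N/mm
Burst index = 440 / 13.4 = 32.8 N/mm


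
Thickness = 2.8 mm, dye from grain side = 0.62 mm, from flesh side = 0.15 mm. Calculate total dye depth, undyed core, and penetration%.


Total dyed = 0.77 mm
Undyed core = 2.03 mm
Penetration = 27.5%

Total dyed = 0.62 + 0.15 = 0.77 mm
Undyed core = 2.8 - 0.77 = 2.03 mm
Penetration = 0.77 / 2.8 x 100 = 27.5%


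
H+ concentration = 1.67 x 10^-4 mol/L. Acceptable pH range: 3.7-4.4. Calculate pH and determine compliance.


pH = -log10(1.67 x 10^-4) = 3.78
Range: 3.7 to 4.4
Compliant: Yes


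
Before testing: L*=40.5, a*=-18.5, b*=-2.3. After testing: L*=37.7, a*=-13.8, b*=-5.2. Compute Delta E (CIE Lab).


dL = 37.7 - 40.5 = -2.8
da = -13.8 - (-18.5) = 4.7
db = -5.2 - (-2.3) = -2.9
dE = sqrt((-2.8)^2 + (4.7)^2 + (-2.9)^2) = 6.19


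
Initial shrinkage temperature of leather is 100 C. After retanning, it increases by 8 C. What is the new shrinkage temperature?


108 C


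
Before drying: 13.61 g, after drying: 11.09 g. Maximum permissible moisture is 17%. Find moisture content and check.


Moisture content = 18.5%
Acceptable: No

MC = (13.61 - 11.09) / 13.61 x 100 = 18.5%
Maximum: 17%
Acceptable: No


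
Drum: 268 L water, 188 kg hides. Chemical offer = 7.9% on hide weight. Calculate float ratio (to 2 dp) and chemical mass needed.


Float ratio = 268 / 188 = 1.43
Chemical = 188 x 7.9 / 100 = 14.852 kg


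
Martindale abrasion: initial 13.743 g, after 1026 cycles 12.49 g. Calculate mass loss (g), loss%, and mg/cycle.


Mass loss = 1.253 g
Loss = 9.12%
Rate = 1.221 mg/cycle


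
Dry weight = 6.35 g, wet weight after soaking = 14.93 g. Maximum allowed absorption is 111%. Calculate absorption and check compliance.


Absorption = 135.1%
Compliant: No


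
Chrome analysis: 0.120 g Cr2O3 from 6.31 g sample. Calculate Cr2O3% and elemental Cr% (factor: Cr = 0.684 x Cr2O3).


Cr2O3 = 1.90%
Cr = 1.30%


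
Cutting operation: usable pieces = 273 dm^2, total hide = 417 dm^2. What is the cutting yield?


Yield = usable / total x 100
Yield = 273 / 417 x 100 = 65.5%


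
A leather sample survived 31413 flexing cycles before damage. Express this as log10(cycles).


log10(31413) = 4.50


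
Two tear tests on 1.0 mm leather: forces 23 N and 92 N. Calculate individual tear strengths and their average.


Tear 1 = 23 / 1.0 = 23.0 N/mm
Tear 2 = 92 / 1.0 = 92.0 N/mm
Average = (23.0 + 92.0) / 2 = 57.5 N/mm


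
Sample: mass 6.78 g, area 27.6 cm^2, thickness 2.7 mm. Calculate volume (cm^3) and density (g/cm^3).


Volume = 7.452 cm^3
Density = 0.910 g/cm^3


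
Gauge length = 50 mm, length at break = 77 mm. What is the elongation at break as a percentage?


Extension = 77 - 50 = 27 mm
Elongation = 27 / 50 x 100 = 54.0%


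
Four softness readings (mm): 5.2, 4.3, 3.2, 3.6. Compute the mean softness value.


4.08 mm

Sum = 5.2 + 4.3 + 3.2 + 3.6
Mean = 16.3 / 4 = 4.08 mm


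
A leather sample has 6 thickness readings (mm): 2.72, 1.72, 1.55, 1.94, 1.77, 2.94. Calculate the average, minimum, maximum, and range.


Sum = 12.64
Average = 12.64 / 6 = 2.11 mm
Minimum = 1.55 mm
Maximum = 2.94 mm
Range = 2.94 - 1.55 = 1.39 mm


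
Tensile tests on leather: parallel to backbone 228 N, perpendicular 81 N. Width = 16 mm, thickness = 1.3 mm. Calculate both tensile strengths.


Parallel = 10.96 N/mm^2
Perpendicular = 3.89 N/mm^2


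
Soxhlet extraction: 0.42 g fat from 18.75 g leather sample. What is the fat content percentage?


Fat content = 0.42 / 18.75 x 100
Fat = 2.2%


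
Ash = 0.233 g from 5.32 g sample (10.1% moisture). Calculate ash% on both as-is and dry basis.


As-is ash = 4.38%
Dry-basis ash = 4.87%

As-is ash% = 0.233 / 5.32 x 100 = 4.38%
Dry mass = 5.32 x (100 - 10.1) / 100 = 4.78268 g
Dry-basis ash% = 0.233 / 4.78268 x 100 = 4.87%


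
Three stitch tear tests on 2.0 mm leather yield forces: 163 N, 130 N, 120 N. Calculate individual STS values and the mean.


STS1 = 163 / 2.0 = 81.5 N/mm
STS2 = 130 / 2.0 = 65.0 N/mm
STS3 = 120 / 2.0 = 60.0 N/mm
Mean = (81.5 + 65.0 + 60.0) / 3 = 68.8 N/mm


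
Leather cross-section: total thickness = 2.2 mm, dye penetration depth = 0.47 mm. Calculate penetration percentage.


Penetration% = 0.47 / 2.2 x 100
Penetration = 21.4%


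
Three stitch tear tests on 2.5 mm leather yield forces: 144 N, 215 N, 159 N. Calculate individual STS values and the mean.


STS1 = 57.6 N/mm
STS2 = 86.0 N/mm
STS3 = 63.6 N/mm
Mean = 69.1 N/mm

STS1 = 144 / 2.5 = 57.6 N/mm
STS2 = 215 / 2.5 = 86.0 N/mm
STS3 = 159 / 2.5 = 63.6 N/mm
Mean = (57.6 + 86.0 + 63.6) / 3 = 69.1 N/mm


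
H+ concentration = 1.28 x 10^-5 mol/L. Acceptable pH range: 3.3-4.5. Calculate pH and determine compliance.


pH = -log10(1.28 x 10^-5) = 4.89
Range: 3.3 to 4.5
Compliant: No


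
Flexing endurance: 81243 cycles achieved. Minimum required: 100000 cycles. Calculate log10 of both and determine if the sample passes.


log10(81243) = 4.91
log10(100000) = 5.00
Passes: No


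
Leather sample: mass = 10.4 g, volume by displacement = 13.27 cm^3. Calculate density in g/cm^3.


0.784 g/cm^3


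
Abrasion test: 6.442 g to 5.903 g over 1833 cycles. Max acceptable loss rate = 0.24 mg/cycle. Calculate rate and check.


Rate = 0.294 mg/cycle
Passes: No


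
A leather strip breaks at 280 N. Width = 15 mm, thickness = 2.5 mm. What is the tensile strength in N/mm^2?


Cross-sectional area = 15 x 2.5 = 37.5 mm^2
Tensile strength = 280 / 37.5 = 7.47 N/mm^2


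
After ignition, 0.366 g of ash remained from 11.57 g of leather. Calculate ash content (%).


Ash% = 0.366 / 11.57 x 100
Ash% = 3.16%


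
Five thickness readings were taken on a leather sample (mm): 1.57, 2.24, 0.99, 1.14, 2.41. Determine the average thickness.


Sum = 1.57 + 2.24 + 0.99 + 1.14 + 2.41 = 8.35
Average = 8.35 / 5 = 1.67 mm


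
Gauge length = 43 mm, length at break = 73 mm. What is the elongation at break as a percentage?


Extension = 73 - 43 = 30 mm
Elongation = 30 / 43 x 100 = 69.8%


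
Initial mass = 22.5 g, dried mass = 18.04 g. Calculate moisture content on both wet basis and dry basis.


Moisture lost = 22.5 - 18.04 = 4.46 g
Wet basis MC = 4.46 / 22.5 x 100 = 19.8%
Dry basis MC = 4.46 / 18.04 x 100 = 24.7%


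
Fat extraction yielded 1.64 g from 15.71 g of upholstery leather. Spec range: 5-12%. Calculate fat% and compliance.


Fat% = 1.64 / 15.71 x 100 = 10.4%
Spec range: 5-12%
Compliant: Yes


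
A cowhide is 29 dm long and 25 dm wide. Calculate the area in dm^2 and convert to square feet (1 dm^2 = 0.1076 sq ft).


Area = 29 x 25 = 725 dm^2
Conversion: 725 x 0.1076 = 78.01 sq ft


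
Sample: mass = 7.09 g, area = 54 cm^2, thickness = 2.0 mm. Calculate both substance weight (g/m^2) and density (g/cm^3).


SW = 7.09 / 54 x 10000 = 1313.0 g/m^2
Volume = 54 x 2.0 / 10 = 10.80 cm^3
Density = 7.09 / 10.80 = 0.656 g/cm^3


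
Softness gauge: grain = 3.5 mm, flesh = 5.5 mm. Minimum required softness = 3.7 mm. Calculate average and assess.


Average = (3.5 + 5.5) / 2 = 4.50 mm
Minimum = 3.7 mm
Meets requirement: Yes


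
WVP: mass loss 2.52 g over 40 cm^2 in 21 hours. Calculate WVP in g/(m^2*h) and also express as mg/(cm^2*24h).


WVP = 30.00 g/(m^2*h)
Daily rate = 72.00 mg/(cm^2*24h)


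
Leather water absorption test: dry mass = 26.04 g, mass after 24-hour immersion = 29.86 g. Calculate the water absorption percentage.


14.7%


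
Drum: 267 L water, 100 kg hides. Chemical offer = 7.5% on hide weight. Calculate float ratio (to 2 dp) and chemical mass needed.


Float ratio = 2.67
Chemical needed = 7.5 kg


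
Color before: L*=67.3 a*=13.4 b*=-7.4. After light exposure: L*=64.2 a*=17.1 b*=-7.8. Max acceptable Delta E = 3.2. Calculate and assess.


Delta E = 4.84
Passes: No


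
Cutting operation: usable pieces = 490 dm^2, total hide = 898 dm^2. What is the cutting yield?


Yield = usable / total x 100
Yield = 490 / 898 x 100 = 54.6%


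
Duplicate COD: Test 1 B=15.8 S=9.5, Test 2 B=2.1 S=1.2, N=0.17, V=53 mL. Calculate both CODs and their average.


COD1 = (15.8 - 9.5) x 0.17 x 8000 / 53 = 161.7 mg/L
COD2 = (2.1 - 1.2) x 0.17 x 8000 / 53 = 23.1 mg/L
Average = (161.7 + 23.1) / 2 = 92.4 mg/L


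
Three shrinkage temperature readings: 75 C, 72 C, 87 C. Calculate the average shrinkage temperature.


78.0 C


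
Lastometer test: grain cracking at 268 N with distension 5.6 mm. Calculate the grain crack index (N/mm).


47.9 N/mm

Grain crack index = force / distension
Index = 268 / 5.6 = 47.9 N/mm


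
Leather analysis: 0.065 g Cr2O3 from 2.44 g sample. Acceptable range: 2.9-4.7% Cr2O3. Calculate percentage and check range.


Cr2O3% = 0.065 / 2.44 x 100 = 2.66%
Acceptable range: 2.9 to 4.7%
Within range: No
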